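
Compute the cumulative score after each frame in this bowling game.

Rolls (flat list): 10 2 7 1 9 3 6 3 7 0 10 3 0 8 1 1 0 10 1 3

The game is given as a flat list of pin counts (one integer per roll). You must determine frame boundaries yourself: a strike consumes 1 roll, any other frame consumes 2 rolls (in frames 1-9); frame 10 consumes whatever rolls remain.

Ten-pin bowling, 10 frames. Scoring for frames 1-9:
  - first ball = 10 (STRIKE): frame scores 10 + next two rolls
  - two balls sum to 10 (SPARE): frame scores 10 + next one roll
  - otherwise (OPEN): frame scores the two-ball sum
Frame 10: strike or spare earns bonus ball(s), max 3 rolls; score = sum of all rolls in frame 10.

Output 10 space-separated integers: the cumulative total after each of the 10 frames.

Answer: 19 28 41 50 60 73 76 85 86 100

Derivation:
Frame 1: STRIKE. 10 + next two rolls (2+7) = 19. Cumulative: 19
Frame 2: OPEN (2+7=9). Cumulative: 28
Frame 3: SPARE (1+9=10). 10 + next roll (3) = 13. Cumulative: 41
Frame 4: OPEN (3+6=9). Cumulative: 50
Frame 5: SPARE (3+7=10). 10 + next roll (0) = 10. Cumulative: 60
Frame 6: SPARE (0+10=10). 10 + next roll (3) = 13. Cumulative: 73
Frame 7: OPEN (3+0=3). Cumulative: 76
Frame 8: OPEN (8+1=9). Cumulative: 85
Frame 9: OPEN (1+0=1). Cumulative: 86
Frame 10: STRIKE. Sum of all frame-10 rolls (10+1+3) = 14. Cumulative: 100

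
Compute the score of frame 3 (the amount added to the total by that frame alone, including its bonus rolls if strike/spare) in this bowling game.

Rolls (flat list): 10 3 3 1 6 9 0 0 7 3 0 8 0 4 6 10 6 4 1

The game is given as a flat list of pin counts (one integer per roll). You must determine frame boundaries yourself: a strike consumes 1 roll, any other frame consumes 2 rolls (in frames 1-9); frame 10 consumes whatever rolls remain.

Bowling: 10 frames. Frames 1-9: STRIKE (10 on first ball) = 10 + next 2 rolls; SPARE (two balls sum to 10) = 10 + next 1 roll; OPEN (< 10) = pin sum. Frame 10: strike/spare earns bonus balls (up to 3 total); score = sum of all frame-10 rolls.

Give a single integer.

Frame 1: STRIKE. 10 + next two rolls (3+3) = 16. Cumulative: 16
Frame 2: OPEN (3+3=6). Cumulative: 22
Frame 3: OPEN (1+6=7). Cumulative: 29
Frame 4: OPEN (9+0=9). Cumulative: 38
Frame 5: OPEN (0+7=7). Cumulative: 45

Answer: 7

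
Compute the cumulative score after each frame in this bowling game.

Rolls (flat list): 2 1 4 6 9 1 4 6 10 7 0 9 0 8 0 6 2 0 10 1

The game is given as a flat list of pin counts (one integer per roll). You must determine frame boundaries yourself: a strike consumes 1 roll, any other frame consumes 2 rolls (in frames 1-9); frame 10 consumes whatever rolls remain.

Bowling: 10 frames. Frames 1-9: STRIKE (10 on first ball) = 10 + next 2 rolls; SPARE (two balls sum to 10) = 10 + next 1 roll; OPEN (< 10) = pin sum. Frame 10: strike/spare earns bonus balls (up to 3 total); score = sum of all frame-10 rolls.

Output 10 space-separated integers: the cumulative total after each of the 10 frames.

Frame 1: OPEN (2+1=3). Cumulative: 3
Frame 2: SPARE (4+6=10). 10 + next roll (9) = 19. Cumulative: 22
Frame 3: SPARE (9+1=10). 10 + next roll (4) = 14. Cumulative: 36
Frame 4: SPARE (4+6=10). 10 + next roll (10) = 20. Cumulative: 56
Frame 5: STRIKE. 10 + next two rolls (7+0) = 17. Cumulative: 73
Frame 6: OPEN (7+0=7). Cumulative: 80
Frame 7: OPEN (9+0=9). Cumulative: 89
Frame 8: OPEN (8+0=8). Cumulative: 97
Frame 9: OPEN (6+2=8). Cumulative: 105
Frame 10: SPARE. Sum of all frame-10 rolls (0+10+1) = 11. Cumulative: 116

Answer: 3 22 36 56 73 80 89 97 105 116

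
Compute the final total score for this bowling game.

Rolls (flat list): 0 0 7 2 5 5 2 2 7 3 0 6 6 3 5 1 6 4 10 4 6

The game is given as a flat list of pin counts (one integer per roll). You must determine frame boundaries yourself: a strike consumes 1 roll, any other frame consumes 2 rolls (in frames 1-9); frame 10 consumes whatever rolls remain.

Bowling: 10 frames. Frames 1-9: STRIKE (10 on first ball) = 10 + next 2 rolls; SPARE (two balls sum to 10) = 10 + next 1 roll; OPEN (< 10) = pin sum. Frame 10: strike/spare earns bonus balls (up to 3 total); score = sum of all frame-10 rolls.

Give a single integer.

Answer: 96

Derivation:
Frame 1: OPEN (0+0=0). Cumulative: 0
Frame 2: OPEN (7+2=9). Cumulative: 9
Frame 3: SPARE (5+5=10). 10 + next roll (2) = 12. Cumulative: 21
Frame 4: OPEN (2+2=4). Cumulative: 25
Frame 5: SPARE (7+3=10). 10 + next roll (0) = 10. Cumulative: 35
Frame 6: OPEN (0+6=6). Cumulative: 41
Frame 7: OPEN (6+3=9). Cumulative: 50
Frame 8: OPEN (5+1=6). Cumulative: 56
Frame 9: SPARE (6+4=10). 10 + next roll (10) = 20. Cumulative: 76
Frame 10: STRIKE. Sum of all frame-10 rolls (10+4+6) = 20. Cumulative: 96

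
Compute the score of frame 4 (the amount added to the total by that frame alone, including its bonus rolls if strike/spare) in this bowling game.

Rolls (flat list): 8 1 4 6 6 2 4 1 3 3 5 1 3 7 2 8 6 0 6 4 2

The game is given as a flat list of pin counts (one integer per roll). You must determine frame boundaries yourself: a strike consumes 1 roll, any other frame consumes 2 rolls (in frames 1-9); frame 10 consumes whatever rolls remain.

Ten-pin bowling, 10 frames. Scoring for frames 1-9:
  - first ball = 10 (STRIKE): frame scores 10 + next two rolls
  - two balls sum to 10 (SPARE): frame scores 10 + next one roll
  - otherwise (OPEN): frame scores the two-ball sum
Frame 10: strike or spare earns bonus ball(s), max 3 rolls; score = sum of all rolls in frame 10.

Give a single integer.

Answer: 5

Derivation:
Frame 1: OPEN (8+1=9). Cumulative: 9
Frame 2: SPARE (4+6=10). 10 + next roll (6) = 16. Cumulative: 25
Frame 3: OPEN (6+2=8). Cumulative: 33
Frame 4: OPEN (4+1=5). Cumulative: 38
Frame 5: OPEN (3+3=6). Cumulative: 44
Frame 6: OPEN (5+1=6). Cumulative: 50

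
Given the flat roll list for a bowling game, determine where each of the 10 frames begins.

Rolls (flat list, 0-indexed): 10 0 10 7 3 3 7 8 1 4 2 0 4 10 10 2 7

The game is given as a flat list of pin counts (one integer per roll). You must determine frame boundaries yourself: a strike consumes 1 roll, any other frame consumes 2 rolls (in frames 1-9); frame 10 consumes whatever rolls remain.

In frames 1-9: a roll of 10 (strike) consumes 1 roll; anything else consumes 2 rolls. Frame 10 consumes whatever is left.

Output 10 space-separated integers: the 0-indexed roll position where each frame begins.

Answer: 0 1 3 5 7 9 11 13 14 15

Derivation:
Frame 1 starts at roll index 0: roll=10 (strike), consumes 1 roll
Frame 2 starts at roll index 1: rolls=0,10 (sum=10), consumes 2 rolls
Frame 3 starts at roll index 3: rolls=7,3 (sum=10), consumes 2 rolls
Frame 4 starts at roll index 5: rolls=3,7 (sum=10), consumes 2 rolls
Frame 5 starts at roll index 7: rolls=8,1 (sum=9), consumes 2 rolls
Frame 6 starts at roll index 9: rolls=4,2 (sum=6), consumes 2 rolls
Frame 7 starts at roll index 11: rolls=0,4 (sum=4), consumes 2 rolls
Frame 8 starts at roll index 13: roll=10 (strike), consumes 1 roll
Frame 9 starts at roll index 14: roll=10 (strike), consumes 1 roll
Frame 10 starts at roll index 15: 2 remaining rolls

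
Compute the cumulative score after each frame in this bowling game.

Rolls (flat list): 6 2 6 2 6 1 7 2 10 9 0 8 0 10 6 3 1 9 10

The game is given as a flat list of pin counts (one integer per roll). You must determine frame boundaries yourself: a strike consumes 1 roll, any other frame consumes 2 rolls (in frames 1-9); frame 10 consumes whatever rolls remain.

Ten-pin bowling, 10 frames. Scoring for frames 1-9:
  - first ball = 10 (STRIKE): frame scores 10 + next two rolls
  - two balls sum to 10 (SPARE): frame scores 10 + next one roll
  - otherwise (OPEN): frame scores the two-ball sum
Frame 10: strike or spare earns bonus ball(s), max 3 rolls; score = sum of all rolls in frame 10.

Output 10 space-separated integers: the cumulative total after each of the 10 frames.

Frame 1: OPEN (6+2=8). Cumulative: 8
Frame 2: OPEN (6+2=8). Cumulative: 16
Frame 3: OPEN (6+1=7). Cumulative: 23
Frame 4: OPEN (7+2=9). Cumulative: 32
Frame 5: STRIKE. 10 + next two rolls (9+0) = 19. Cumulative: 51
Frame 6: OPEN (9+0=9). Cumulative: 60
Frame 7: OPEN (8+0=8). Cumulative: 68
Frame 8: STRIKE. 10 + next two rolls (6+3) = 19. Cumulative: 87
Frame 9: OPEN (6+3=9). Cumulative: 96
Frame 10: SPARE. Sum of all frame-10 rolls (1+9+10) = 20. Cumulative: 116

Answer: 8 16 23 32 51 60 68 87 96 116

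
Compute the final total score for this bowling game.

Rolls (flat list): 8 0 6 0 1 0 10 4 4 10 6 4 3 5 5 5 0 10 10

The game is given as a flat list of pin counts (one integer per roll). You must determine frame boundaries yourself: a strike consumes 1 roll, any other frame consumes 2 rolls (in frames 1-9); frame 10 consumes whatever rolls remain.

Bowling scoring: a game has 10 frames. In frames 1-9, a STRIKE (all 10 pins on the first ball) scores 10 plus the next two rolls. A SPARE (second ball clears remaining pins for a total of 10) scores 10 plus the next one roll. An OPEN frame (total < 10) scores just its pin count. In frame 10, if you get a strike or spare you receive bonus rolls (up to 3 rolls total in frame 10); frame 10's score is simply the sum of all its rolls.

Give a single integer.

Frame 1: OPEN (8+0=8). Cumulative: 8
Frame 2: OPEN (6+0=6). Cumulative: 14
Frame 3: OPEN (1+0=1). Cumulative: 15
Frame 4: STRIKE. 10 + next two rolls (4+4) = 18. Cumulative: 33
Frame 5: OPEN (4+4=8). Cumulative: 41
Frame 6: STRIKE. 10 + next two rolls (6+4) = 20. Cumulative: 61
Frame 7: SPARE (6+4=10). 10 + next roll (3) = 13. Cumulative: 74
Frame 8: OPEN (3+5=8). Cumulative: 82
Frame 9: SPARE (5+5=10). 10 + next roll (0) = 10. Cumulative: 92
Frame 10: SPARE. Sum of all frame-10 rolls (0+10+10) = 20. Cumulative: 112

Answer: 112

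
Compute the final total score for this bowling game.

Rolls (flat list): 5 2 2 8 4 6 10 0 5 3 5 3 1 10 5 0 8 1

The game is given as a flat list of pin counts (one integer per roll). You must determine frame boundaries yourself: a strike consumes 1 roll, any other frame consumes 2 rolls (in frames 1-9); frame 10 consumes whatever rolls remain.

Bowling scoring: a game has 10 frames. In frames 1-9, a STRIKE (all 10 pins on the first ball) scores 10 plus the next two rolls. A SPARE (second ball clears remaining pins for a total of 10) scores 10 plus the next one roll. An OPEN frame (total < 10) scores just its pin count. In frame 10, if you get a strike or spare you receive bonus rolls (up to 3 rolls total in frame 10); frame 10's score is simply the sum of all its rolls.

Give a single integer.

Frame 1: OPEN (5+2=7). Cumulative: 7
Frame 2: SPARE (2+8=10). 10 + next roll (4) = 14. Cumulative: 21
Frame 3: SPARE (4+6=10). 10 + next roll (10) = 20. Cumulative: 41
Frame 4: STRIKE. 10 + next two rolls (0+5) = 15. Cumulative: 56
Frame 5: OPEN (0+5=5). Cumulative: 61
Frame 6: OPEN (3+5=8). Cumulative: 69
Frame 7: OPEN (3+1=4). Cumulative: 73
Frame 8: STRIKE. 10 + next two rolls (5+0) = 15. Cumulative: 88
Frame 9: OPEN (5+0=5). Cumulative: 93
Frame 10: OPEN. Sum of all frame-10 rolls (8+1) = 9. Cumulative: 102

Answer: 102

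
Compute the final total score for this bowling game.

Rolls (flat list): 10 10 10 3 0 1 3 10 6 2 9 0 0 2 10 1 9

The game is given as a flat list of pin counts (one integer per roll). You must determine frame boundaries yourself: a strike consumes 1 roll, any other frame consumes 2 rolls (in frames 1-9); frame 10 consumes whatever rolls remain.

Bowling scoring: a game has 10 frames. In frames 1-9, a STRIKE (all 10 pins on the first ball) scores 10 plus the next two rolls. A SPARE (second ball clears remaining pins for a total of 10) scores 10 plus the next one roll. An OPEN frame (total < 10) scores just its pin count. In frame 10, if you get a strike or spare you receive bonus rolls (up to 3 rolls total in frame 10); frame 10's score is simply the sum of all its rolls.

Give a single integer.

Frame 1: STRIKE. 10 + next two rolls (10+10) = 30. Cumulative: 30
Frame 2: STRIKE. 10 + next two rolls (10+3) = 23. Cumulative: 53
Frame 3: STRIKE. 10 + next two rolls (3+0) = 13. Cumulative: 66
Frame 4: OPEN (3+0=3). Cumulative: 69
Frame 5: OPEN (1+3=4). Cumulative: 73
Frame 6: STRIKE. 10 + next two rolls (6+2) = 18. Cumulative: 91
Frame 7: OPEN (6+2=8). Cumulative: 99
Frame 8: OPEN (9+0=9). Cumulative: 108
Frame 9: OPEN (0+2=2). Cumulative: 110
Frame 10: STRIKE. Sum of all frame-10 rolls (10+1+9) = 20. Cumulative: 130

Answer: 130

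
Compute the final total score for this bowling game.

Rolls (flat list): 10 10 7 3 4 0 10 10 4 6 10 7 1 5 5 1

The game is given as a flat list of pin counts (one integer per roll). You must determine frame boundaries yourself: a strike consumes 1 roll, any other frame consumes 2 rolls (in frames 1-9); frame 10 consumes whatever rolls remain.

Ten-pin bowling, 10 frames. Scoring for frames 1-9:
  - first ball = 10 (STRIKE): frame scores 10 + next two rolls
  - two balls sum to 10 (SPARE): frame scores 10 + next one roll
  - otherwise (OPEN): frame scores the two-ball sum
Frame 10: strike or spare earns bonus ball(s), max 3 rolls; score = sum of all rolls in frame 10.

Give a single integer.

Answer: 166

Derivation:
Frame 1: STRIKE. 10 + next two rolls (10+7) = 27. Cumulative: 27
Frame 2: STRIKE. 10 + next two rolls (7+3) = 20. Cumulative: 47
Frame 3: SPARE (7+3=10). 10 + next roll (4) = 14. Cumulative: 61
Frame 4: OPEN (4+0=4). Cumulative: 65
Frame 5: STRIKE. 10 + next two rolls (10+4) = 24. Cumulative: 89
Frame 6: STRIKE. 10 + next two rolls (4+6) = 20. Cumulative: 109
Frame 7: SPARE (4+6=10). 10 + next roll (10) = 20. Cumulative: 129
Frame 8: STRIKE. 10 + next two rolls (7+1) = 18. Cumulative: 147
Frame 9: OPEN (7+1=8). Cumulative: 155
Frame 10: SPARE. Sum of all frame-10 rolls (5+5+1) = 11. Cumulative: 166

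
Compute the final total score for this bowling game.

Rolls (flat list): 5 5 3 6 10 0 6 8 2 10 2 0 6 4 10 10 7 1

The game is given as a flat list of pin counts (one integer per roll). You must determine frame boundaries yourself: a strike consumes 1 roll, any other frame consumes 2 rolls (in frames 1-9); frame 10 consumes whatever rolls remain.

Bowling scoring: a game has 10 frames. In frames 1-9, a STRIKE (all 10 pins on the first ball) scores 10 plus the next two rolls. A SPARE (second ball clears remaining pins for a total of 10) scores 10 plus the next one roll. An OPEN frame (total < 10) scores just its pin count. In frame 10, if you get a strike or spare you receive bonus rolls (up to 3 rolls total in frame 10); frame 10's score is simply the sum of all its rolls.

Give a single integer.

Answer: 143

Derivation:
Frame 1: SPARE (5+5=10). 10 + next roll (3) = 13. Cumulative: 13
Frame 2: OPEN (3+6=9). Cumulative: 22
Frame 3: STRIKE. 10 + next two rolls (0+6) = 16. Cumulative: 38
Frame 4: OPEN (0+6=6). Cumulative: 44
Frame 5: SPARE (8+2=10). 10 + next roll (10) = 20. Cumulative: 64
Frame 6: STRIKE. 10 + next two rolls (2+0) = 12. Cumulative: 76
Frame 7: OPEN (2+0=2). Cumulative: 78
Frame 8: SPARE (6+4=10). 10 + next roll (10) = 20. Cumulative: 98
Frame 9: STRIKE. 10 + next two rolls (10+7) = 27. Cumulative: 125
Frame 10: STRIKE. Sum of all frame-10 rolls (10+7+1) = 18. Cumulative: 143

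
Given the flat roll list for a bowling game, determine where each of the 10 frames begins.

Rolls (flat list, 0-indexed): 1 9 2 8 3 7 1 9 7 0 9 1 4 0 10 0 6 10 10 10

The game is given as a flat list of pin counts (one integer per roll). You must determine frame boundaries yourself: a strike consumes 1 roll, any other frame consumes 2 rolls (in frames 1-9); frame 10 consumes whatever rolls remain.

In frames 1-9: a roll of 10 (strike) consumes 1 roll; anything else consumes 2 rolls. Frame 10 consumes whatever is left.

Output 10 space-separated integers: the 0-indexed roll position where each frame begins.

Answer: 0 2 4 6 8 10 12 14 15 17

Derivation:
Frame 1 starts at roll index 0: rolls=1,9 (sum=10), consumes 2 rolls
Frame 2 starts at roll index 2: rolls=2,8 (sum=10), consumes 2 rolls
Frame 3 starts at roll index 4: rolls=3,7 (sum=10), consumes 2 rolls
Frame 4 starts at roll index 6: rolls=1,9 (sum=10), consumes 2 rolls
Frame 5 starts at roll index 8: rolls=7,0 (sum=7), consumes 2 rolls
Frame 6 starts at roll index 10: rolls=9,1 (sum=10), consumes 2 rolls
Frame 7 starts at roll index 12: rolls=4,0 (sum=4), consumes 2 rolls
Frame 8 starts at roll index 14: roll=10 (strike), consumes 1 roll
Frame 9 starts at roll index 15: rolls=0,6 (sum=6), consumes 2 rolls
Frame 10 starts at roll index 17: 3 remaining rolls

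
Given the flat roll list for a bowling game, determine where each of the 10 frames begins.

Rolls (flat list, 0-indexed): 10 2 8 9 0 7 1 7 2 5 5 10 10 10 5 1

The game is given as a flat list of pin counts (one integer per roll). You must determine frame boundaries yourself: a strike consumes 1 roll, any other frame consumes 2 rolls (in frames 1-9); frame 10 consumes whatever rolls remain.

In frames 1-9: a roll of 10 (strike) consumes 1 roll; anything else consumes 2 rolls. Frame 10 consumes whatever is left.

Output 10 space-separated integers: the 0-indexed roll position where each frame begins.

Frame 1 starts at roll index 0: roll=10 (strike), consumes 1 roll
Frame 2 starts at roll index 1: rolls=2,8 (sum=10), consumes 2 rolls
Frame 3 starts at roll index 3: rolls=9,0 (sum=9), consumes 2 rolls
Frame 4 starts at roll index 5: rolls=7,1 (sum=8), consumes 2 rolls
Frame 5 starts at roll index 7: rolls=7,2 (sum=9), consumes 2 rolls
Frame 6 starts at roll index 9: rolls=5,5 (sum=10), consumes 2 rolls
Frame 7 starts at roll index 11: roll=10 (strike), consumes 1 roll
Frame 8 starts at roll index 12: roll=10 (strike), consumes 1 roll
Frame 9 starts at roll index 13: roll=10 (strike), consumes 1 roll
Frame 10 starts at roll index 14: 2 remaining rolls

Answer: 0 1 3 5 7 9 11 12 13 14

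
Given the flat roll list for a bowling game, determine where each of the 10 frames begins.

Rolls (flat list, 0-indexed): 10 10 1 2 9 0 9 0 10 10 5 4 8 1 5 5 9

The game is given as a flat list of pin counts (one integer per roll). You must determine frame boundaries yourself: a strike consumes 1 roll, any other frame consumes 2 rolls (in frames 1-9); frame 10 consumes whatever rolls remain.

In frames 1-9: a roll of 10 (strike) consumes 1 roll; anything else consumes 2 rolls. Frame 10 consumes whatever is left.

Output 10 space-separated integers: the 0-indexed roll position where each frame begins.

Frame 1 starts at roll index 0: roll=10 (strike), consumes 1 roll
Frame 2 starts at roll index 1: roll=10 (strike), consumes 1 roll
Frame 3 starts at roll index 2: rolls=1,2 (sum=3), consumes 2 rolls
Frame 4 starts at roll index 4: rolls=9,0 (sum=9), consumes 2 rolls
Frame 5 starts at roll index 6: rolls=9,0 (sum=9), consumes 2 rolls
Frame 6 starts at roll index 8: roll=10 (strike), consumes 1 roll
Frame 7 starts at roll index 9: roll=10 (strike), consumes 1 roll
Frame 8 starts at roll index 10: rolls=5,4 (sum=9), consumes 2 rolls
Frame 9 starts at roll index 12: rolls=8,1 (sum=9), consumes 2 rolls
Frame 10 starts at roll index 14: 3 remaining rolls

Answer: 0 1 2 4 6 8 9 10 12 14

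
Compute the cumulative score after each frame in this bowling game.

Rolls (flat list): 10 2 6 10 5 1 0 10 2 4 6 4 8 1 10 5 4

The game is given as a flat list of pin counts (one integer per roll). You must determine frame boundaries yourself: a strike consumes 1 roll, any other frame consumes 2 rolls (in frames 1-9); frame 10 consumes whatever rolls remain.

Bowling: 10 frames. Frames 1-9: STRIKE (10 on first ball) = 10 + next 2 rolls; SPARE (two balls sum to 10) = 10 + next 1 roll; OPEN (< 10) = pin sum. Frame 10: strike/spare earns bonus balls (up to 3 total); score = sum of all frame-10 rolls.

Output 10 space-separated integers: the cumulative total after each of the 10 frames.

Frame 1: STRIKE. 10 + next two rolls (2+6) = 18. Cumulative: 18
Frame 2: OPEN (2+6=8). Cumulative: 26
Frame 3: STRIKE. 10 + next two rolls (5+1) = 16. Cumulative: 42
Frame 4: OPEN (5+1=6). Cumulative: 48
Frame 5: SPARE (0+10=10). 10 + next roll (2) = 12. Cumulative: 60
Frame 6: OPEN (2+4=6). Cumulative: 66
Frame 7: SPARE (6+4=10). 10 + next roll (8) = 18. Cumulative: 84
Frame 8: OPEN (8+1=9). Cumulative: 93
Frame 9: STRIKE. 10 + next two rolls (5+4) = 19. Cumulative: 112
Frame 10: OPEN. Sum of all frame-10 rolls (5+4) = 9. Cumulative: 121

Answer: 18 26 42 48 60 66 84 93 112 121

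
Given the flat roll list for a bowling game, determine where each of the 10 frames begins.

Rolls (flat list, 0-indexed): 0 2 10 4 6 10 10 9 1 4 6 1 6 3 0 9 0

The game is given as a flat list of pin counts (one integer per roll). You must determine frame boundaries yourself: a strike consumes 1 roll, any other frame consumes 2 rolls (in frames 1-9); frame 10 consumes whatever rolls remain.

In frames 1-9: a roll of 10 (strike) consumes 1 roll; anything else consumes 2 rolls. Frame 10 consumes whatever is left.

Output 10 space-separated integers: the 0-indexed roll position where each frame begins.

Frame 1 starts at roll index 0: rolls=0,2 (sum=2), consumes 2 rolls
Frame 2 starts at roll index 2: roll=10 (strike), consumes 1 roll
Frame 3 starts at roll index 3: rolls=4,6 (sum=10), consumes 2 rolls
Frame 4 starts at roll index 5: roll=10 (strike), consumes 1 roll
Frame 5 starts at roll index 6: roll=10 (strike), consumes 1 roll
Frame 6 starts at roll index 7: rolls=9,1 (sum=10), consumes 2 rolls
Frame 7 starts at roll index 9: rolls=4,6 (sum=10), consumes 2 rolls
Frame 8 starts at roll index 11: rolls=1,6 (sum=7), consumes 2 rolls
Frame 9 starts at roll index 13: rolls=3,0 (sum=3), consumes 2 rolls
Frame 10 starts at roll index 15: 2 remaining rolls

Answer: 0 2 3 5 6 7 9 11 13 15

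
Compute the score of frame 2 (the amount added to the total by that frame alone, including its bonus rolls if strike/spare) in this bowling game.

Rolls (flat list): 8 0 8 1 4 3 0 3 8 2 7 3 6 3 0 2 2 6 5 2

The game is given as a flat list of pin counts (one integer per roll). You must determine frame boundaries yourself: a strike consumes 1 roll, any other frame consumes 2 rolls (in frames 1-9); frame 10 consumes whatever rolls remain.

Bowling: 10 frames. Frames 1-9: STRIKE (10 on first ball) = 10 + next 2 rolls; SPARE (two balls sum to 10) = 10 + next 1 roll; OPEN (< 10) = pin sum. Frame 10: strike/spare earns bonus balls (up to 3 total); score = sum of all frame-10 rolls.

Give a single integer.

Answer: 9

Derivation:
Frame 1: OPEN (8+0=8). Cumulative: 8
Frame 2: OPEN (8+1=9). Cumulative: 17
Frame 3: OPEN (4+3=7). Cumulative: 24
Frame 4: OPEN (0+3=3). Cumulative: 27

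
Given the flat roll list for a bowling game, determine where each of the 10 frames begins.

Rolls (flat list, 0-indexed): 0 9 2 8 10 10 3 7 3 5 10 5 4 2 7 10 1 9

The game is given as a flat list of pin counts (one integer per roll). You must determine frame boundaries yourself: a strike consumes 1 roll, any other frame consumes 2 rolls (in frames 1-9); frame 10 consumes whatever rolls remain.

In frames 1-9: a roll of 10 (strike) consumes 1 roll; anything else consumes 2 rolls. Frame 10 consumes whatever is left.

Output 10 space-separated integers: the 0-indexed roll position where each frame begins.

Answer: 0 2 4 5 6 8 10 11 13 15

Derivation:
Frame 1 starts at roll index 0: rolls=0,9 (sum=9), consumes 2 rolls
Frame 2 starts at roll index 2: rolls=2,8 (sum=10), consumes 2 rolls
Frame 3 starts at roll index 4: roll=10 (strike), consumes 1 roll
Frame 4 starts at roll index 5: roll=10 (strike), consumes 1 roll
Frame 5 starts at roll index 6: rolls=3,7 (sum=10), consumes 2 rolls
Frame 6 starts at roll index 8: rolls=3,5 (sum=8), consumes 2 rolls
Frame 7 starts at roll index 10: roll=10 (strike), consumes 1 roll
Frame 8 starts at roll index 11: rolls=5,4 (sum=9), consumes 2 rolls
Frame 9 starts at roll index 13: rolls=2,7 (sum=9), consumes 2 rolls
Frame 10 starts at roll index 15: 3 remaining rolls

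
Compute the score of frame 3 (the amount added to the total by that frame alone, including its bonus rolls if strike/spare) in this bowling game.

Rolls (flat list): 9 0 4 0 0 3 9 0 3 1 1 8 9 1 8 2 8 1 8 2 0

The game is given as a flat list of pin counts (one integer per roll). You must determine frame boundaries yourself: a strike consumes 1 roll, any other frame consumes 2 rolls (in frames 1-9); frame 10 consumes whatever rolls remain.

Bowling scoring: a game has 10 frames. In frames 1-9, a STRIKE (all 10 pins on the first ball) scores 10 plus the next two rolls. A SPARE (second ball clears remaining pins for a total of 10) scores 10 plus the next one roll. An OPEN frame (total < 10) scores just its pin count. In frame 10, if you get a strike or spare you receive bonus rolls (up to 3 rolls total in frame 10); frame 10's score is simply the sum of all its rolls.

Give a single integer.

Frame 1: OPEN (9+0=9). Cumulative: 9
Frame 2: OPEN (4+0=4). Cumulative: 13
Frame 3: OPEN (0+3=3). Cumulative: 16
Frame 4: OPEN (9+0=9). Cumulative: 25
Frame 5: OPEN (3+1=4). Cumulative: 29

Answer: 3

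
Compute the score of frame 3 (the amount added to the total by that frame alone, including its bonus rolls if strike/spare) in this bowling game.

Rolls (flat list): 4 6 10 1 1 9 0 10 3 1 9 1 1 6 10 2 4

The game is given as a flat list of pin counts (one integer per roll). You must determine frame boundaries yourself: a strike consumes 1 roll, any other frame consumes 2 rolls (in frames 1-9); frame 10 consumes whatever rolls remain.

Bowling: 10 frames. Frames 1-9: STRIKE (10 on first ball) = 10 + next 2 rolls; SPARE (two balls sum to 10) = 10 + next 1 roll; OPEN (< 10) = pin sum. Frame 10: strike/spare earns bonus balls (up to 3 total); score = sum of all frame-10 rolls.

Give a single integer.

Answer: 2

Derivation:
Frame 1: SPARE (4+6=10). 10 + next roll (10) = 20. Cumulative: 20
Frame 2: STRIKE. 10 + next two rolls (1+1) = 12. Cumulative: 32
Frame 3: OPEN (1+1=2). Cumulative: 34
Frame 4: OPEN (9+0=9). Cumulative: 43
Frame 5: STRIKE. 10 + next two rolls (3+1) = 14. Cumulative: 57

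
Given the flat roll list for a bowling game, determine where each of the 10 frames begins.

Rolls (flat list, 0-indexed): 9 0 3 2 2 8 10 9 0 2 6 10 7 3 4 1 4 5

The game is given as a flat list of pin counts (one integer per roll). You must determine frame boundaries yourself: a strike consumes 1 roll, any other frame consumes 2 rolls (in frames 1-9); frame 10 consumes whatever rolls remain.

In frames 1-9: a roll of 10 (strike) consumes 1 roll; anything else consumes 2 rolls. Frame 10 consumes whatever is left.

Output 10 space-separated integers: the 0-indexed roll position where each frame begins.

Answer: 0 2 4 6 7 9 11 12 14 16

Derivation:
Frame 1 starts at roll index 0: rolls=9,0 (sum=9), consumes 2 rolls
Frame 2 starts at roll index 2: rolls=3,2 (sum=5), consumes 2 rolls
Frame 3 starts at roll index 4: rolls=2,8 (sum=10), consumes 2 rolls
Frame 4 starts at roll index 6: roll=10 (strike), consumes 1 roll
Frame 5 starts at roll index 7: rolls=9,0 (sum=9), consumes 2 rolls
Frame 6 starts at roll index 9: rolls=2,6 (sum=8), consumes 2 rolls
Frame 7 starts at roll index 11: roll=10 (strike), consumes 1 roll
Frame 8 starts at roll index 12: rolls=7,3 (sum=10), consumes 2 rolls
Frame 9 starts at roll index 14: rolls=4,1 (sum=5), consumes 2 rolls
Frame 10 starts at roll index 16: 2 remaining rolls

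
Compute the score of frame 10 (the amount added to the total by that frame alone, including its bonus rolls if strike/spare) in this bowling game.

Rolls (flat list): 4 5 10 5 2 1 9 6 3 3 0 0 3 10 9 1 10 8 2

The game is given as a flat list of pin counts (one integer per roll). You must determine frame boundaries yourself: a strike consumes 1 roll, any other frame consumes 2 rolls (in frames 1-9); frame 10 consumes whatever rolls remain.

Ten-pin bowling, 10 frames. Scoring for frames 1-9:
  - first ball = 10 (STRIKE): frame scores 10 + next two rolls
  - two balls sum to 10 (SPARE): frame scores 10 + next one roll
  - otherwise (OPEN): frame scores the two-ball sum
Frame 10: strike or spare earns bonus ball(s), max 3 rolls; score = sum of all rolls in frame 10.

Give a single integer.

Frame 1: OPEN (4+5=9). Cumulative: 9
Frame 2: STRIKE. 10 + next two rolls (5+2) = 17. Cumulative: 26
Frame 3: OPEN (5+2=7). Cumulative: 33
Frame 4: SPARE (1+9=10). 10 + next roll (6) = 16. Cumulative: 49
Frame 5: OPEN (6+3=9). Cumulative: 58
Frame 6: OPEN (3+0=3). Cumulative: 61
Frame 7: OPEN (0+3=3). Cumulative: 64
Frame 8: STRIKE. 10 + next two rolls (9+1) = 20. Cumulative: 84
Frame 9: SPARE (9+1=10). 10 + next roll (10) = 20. Cumulative: 104
Frame 10: STRIKE. Sum of all frame-10 rolls (10+8+2) = 20. Cumulative: 124

Answer: 20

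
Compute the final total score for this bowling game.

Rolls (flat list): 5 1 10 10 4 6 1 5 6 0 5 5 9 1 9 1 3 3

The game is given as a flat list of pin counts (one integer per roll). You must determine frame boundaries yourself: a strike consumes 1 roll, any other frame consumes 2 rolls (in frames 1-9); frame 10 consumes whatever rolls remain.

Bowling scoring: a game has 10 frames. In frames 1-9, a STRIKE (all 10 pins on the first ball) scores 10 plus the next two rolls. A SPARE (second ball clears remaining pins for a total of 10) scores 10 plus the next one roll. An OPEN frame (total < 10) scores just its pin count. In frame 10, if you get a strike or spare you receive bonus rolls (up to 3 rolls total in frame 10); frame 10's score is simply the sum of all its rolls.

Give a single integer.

Frame 1: OPEN (5+1=6). Cumulative: 6
Frame 2: STRIKE. 10 + next two rolls (10+4) = 24. Cumulative: 30
Frame 3: STRIKE. 10 + next two rolls (4+6) = 20. Cumulative: 50
Frame 4: SPARE (4+6=10). 10 + next roll (1) = 11. Cumulative: 61
Frame 5: OPEN (1+5=6). Cumulative: 67
Frame 6: OPEN (6+0=6). Cumulative: 73
Frame 7: SPARE (5+5=10). 10 + next roll (9) = 19. Cumulative: 92
Frame 8: SPARE (9+1=10). 10 + next roll (9) = 19. Cumulative: 111
Frame 9: SPARE (9+1=10). 10 + next roll (3) = 13. Cumulative: 124
Frame 10: OPEN. Sum of all frame-10 rolls (3+3) = 6. Cumulative: 130

Answer: 130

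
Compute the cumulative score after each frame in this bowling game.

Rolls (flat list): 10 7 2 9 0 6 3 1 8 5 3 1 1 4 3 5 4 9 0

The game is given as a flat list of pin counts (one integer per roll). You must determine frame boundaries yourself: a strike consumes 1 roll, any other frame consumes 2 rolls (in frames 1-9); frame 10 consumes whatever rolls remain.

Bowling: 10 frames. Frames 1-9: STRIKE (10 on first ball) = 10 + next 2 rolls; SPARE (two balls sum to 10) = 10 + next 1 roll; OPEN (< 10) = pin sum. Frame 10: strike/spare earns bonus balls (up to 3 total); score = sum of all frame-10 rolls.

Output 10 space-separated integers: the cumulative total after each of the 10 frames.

Answer: 19 28 37 46 55 63 65 72 81 90

Derivation:
Frame 1: STRIKE. 10 + next two rolls (7+2) = 19. Cumulative: 19
Frame 2: OPEN (7+2=9). Cumulative: 28
Frame 3: OPEN (9+0=9). Cumulative: 37
Frame 4: OPEN (6+3=9). Cumulative: 46
Frame 5: OPEN (1+8=9). Cumulative: 55
Frame 6: OPEN (5+3=8). Cumulative: 63
Frame 7: OPEN (1+1=2). Cumulative: 65
Frame 8: OPEN (4+3=7). Cumulative: 72
Frame 9: OPEN (5+4=9). Cumulative: 81
Frame 10: OPEN. Sum of all frame-10 rolls (9+0) = 9. Cumulative: 90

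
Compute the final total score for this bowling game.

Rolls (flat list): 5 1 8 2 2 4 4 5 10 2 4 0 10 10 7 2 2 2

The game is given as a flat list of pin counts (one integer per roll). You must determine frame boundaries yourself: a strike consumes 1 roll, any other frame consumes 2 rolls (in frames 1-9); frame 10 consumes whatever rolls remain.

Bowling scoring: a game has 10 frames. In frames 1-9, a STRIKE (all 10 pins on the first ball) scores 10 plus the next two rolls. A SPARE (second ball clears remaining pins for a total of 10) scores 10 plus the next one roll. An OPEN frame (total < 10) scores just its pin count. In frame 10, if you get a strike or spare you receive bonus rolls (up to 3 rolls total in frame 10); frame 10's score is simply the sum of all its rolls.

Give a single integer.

Answer: 107

Derivation:
Frame 1: OPEN (5+1=6). Cumulative: 6
Frame 2: SPARE (8+2=10). 10 + next roll (2) = 12. Cumulative: 18
Frame 3: OPEN (2+4=6). Cumulative: 24
Frame 4: OPEN (4+5=9). Cumulative: 33
Frame 5: STRIKE. 10 + next two rolls (2+4) = 16. Cumulative: 49
Frame 6: OPEN (2+4=6). Cumulative: 55
Frame 7: SPARE (0+10=10). 10 + next roll (10) = 20. Cumulative: 75
Frame 8: STRIKE. 10 + next two rolls (7+2) = 19. Cumulative: 94
Frame 9: OPEN (7+2=9). Cumulative: 103
Frame 10: OPEN. Sum of all frame-10 rolls (2+2) = 4. Cumulative: 107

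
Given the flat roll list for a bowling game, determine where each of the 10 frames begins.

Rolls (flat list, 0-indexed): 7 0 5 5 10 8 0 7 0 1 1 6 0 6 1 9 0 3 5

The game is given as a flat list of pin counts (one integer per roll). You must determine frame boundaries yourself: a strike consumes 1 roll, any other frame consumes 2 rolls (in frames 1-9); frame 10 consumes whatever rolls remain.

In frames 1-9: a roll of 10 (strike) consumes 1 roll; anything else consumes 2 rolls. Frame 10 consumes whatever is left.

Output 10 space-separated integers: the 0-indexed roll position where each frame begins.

Frame 1 starts at roll index 0: rolls=7,0 (sum=7), consumes 2 rolls
Frame 2 starts at roll index 2: rolls=5,5 (sum=10), consumes 2 rolls
Frame 3 starts at roll index 4: roll=10 (strike), consumes 1 roll
Frame 4 starts at roll index 5: rolls=8,0 (sum=8), consumes 2 rolls
Frame 5 starts at roll index 7: rolls=7,0 (sum=7), consumes 2 rolls
Frame 6 starts at roll index 9: rolls=1,1 (sum=2), consumes 2 rolls
Frame 7 starts at roll index 11: rolls=6,0 (sum=6), consumes 2 rolls
Frame 8 starts at roll index 13: rolls=6,1 (sum=7), consumes 2 rolls
Frame 9 starts at roll index 15: rolls=9,0 (sum=9), consumes 2 rolls
Frame 10 starts at roll index 17: 2 remaining rolls

Answer: 0 2 4 5 7 9 11 13 15 17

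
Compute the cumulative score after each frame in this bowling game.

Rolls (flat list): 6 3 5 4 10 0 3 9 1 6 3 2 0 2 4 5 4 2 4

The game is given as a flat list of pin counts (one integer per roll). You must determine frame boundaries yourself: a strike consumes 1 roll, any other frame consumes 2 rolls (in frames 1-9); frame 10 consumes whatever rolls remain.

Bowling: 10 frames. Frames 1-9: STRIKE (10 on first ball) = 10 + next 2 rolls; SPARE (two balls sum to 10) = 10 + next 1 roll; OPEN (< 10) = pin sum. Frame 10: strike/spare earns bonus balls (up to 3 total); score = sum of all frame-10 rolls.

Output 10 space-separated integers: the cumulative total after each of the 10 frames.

Frame 1: OPEN (6+3=9). Cumulative: 9
Frame 2: OPEN (5+4=9). Cumulative: 18
Frame 3: STRIKE. 10 + next two rolls (0+3) = 13. Cumulative: 31
Frame 4: OPEN (0+3=3). Cumulative: 34
Frame 5: SPARE (9+1=10). 10 + next roll (6) = 16. Cumulative: 50
Frame 6: OPEN (6+3=9). Cumulative: 59
Frame 7: OPEN (2+0=2). Cumulative: 61
Frame 8: OPEN (2+4=6). Cumulative: 67
Frame 9: OPEN (5+4=9). Cumulative: 76
Frame 10: OPEN. Sum of all frame-10 rolls (2+4) = 6. Cumulative: 82

Answer: 9 18 31 34 50 59 61 67 76 82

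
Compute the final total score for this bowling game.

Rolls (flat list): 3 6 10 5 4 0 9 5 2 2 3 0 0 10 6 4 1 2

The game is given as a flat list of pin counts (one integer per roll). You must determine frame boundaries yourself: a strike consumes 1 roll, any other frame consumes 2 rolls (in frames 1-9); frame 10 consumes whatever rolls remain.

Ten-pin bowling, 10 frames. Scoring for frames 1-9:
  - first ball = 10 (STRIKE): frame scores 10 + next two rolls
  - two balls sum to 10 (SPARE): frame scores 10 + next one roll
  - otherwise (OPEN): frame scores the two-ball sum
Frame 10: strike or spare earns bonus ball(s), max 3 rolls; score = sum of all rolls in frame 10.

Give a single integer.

Answer: 92

Derivation:
Frame 1: OPEN (3+6=9). Cumulative: 9
Frame 2: STRIKE. 10 + next two rolls (5+4) = 19. Cumulative: 28
Frame 3: OPEN (5+4=9). Cumulative: 37
Frame 4: OPEN (0+9=9). Cumulative: 46
Frame 5: OPEN (5+2=7). Cumulative: 53
Frame 6: OPEN (2+3=5). Cumulative: 58
Frame 7: OPEN (0+0=0). Cumulative: 58
Frame 8: STRIKE. 10 + next two rolls (6+4) = 20. Cumulative: 78
Frame 9: SPARE (6+4=10). 10 + next roll (1) = 11. Cumulative: 89
Frame 10: OPEN. Sum of all frame-10 rolls (1+2) = 3. Cumulative: 92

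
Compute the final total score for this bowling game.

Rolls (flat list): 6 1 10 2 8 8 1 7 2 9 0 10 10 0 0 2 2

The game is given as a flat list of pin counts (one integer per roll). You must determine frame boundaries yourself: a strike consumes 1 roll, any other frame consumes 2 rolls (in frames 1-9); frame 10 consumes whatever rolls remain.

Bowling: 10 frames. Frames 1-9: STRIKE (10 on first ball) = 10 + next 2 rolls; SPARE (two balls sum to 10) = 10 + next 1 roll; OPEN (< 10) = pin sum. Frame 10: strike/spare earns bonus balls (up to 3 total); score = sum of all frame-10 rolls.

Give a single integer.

Answer: 106

Derivation:
Frame 1: OPEN (6+1=7). Cumulative: 7
Frame 2: STRIKE. 10 + next two rolls (2+8) = 20. Cumulative: 27
Frame 3: SPARE (2+8=10). 10 + next roll (8) = 18. Cumulative: 45
Frame 4: OPEN (8+1=9). Cumulative: 54
Frame 5: OPEN (7+2=9). Cumulative: 63
Frame 6: OPEN (9+0=9). Cumulative: 72
Frame 7: STRIKE. 10 + next two rolls (10+0) = 20. Cumulative: 92
Frame 8: STRIKE. 10 + next two rolls (0+0) = 10. Cumulative: 102
Frame 9: OPEN (0+0=0). Cumulative: 102
Frame 10: OPEN. Sum of all frame-10 rolls (2+2) = 4. Cumulative: 106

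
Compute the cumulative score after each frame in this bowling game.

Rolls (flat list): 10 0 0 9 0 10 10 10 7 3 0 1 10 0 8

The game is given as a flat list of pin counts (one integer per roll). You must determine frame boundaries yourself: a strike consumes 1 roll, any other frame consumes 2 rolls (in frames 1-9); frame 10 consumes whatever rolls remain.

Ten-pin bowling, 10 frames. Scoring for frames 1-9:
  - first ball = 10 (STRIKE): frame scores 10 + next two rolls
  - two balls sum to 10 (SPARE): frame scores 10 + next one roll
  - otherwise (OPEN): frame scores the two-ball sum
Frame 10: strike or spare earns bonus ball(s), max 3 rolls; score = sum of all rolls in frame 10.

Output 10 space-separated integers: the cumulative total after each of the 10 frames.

Frame 1: STRIKE. 10 + next two rolls (0+0) = 10. Cumulative: 10
Frame 2: OPEN (0+0=0). Cumulative: 10
Frame 3: OPEN (9+0=9). Cumulative: 19
Frame 4: STRIKE. 10 + next two rolls (10+10) = 30. Cumulative: 49
Frame 5: STRIKE. 10 + next two rolls (10+7) = 27. Cumulative: 76
Frame 6: STRIKE. 10 + next two rolls (7+3) = 20. Cumulative: 96
Frame 7: SPARE (7+3=10). 10 + next roll (0) = 10. Cumulative: 106
Frame 8: OPEN (0+1=1). Cumulative: 107
Frame 9: STRIKE. 10 + next two rolls (0+8) = 18. Cumulative: 125
Frame 10: OPEN. Sum of all frame-10 rolls (0+8) = 8. Cumulative: 133

Answer: 10 10 19 49 76 96 106 107 125 133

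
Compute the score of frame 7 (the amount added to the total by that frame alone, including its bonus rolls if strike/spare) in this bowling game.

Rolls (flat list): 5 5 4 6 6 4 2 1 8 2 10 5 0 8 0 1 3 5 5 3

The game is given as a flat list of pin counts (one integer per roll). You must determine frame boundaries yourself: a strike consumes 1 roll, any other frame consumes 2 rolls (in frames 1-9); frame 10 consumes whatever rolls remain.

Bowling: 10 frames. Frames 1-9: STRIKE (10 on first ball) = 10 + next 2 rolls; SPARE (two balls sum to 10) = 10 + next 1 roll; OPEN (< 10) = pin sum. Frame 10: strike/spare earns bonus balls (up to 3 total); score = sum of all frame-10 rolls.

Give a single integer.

Frame 1: SPARE (5+5=10). 10 + next roll (4) = 14. Cumulative: 14
Frame 2: SPARE (4+6=10). 10 + next roll (6) = 16. Cumulative: 30
Frame 3: SPARE (6+4=10). 10 + next roll (2) = 12. Cumulative: 42
Frame 4: OPEN (2+1=3). Cumulative: 45
Frame 5: SPARE (8+2=10). 10 + next roll (10) = 20. Cumulative: 65
Frame 6: STRIKE. 10 + next two rolls (5+0) = 15. Cumulative: 80
Frame 7: OPEN (5+0=5). Cumulative: 85
Frame 8: OPEN (8+0=8). Cumulative: 93
Frame 9: OPEN (1+3=4). Cumulative: 97

Answer: 5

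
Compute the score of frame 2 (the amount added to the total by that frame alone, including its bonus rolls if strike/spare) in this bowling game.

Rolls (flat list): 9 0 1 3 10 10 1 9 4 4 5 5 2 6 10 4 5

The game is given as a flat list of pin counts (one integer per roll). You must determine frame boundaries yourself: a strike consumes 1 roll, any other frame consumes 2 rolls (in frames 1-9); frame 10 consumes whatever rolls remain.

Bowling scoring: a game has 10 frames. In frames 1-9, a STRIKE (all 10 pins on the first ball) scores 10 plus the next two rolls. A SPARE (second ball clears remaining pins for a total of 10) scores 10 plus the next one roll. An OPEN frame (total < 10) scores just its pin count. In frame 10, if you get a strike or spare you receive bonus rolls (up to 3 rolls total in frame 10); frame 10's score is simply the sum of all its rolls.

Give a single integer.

Answer: 4

Derivation:
Frame 1: OPEN (9+0=9). Cumulative: 9
Frame 2: OPEN (1+3=4). Cumulative: 13
Frame 3: STRIKE. 10 + next two rolls (10+1) = 21. Cumulative: 34
Frame 4: STRIKE. 10 + next two rolls (1+9) = 20. Cumulative: 54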